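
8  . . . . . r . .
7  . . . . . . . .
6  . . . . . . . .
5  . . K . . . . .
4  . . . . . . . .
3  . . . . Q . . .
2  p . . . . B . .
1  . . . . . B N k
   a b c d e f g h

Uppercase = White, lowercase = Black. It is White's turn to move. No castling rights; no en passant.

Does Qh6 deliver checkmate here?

yes

After Qh6: black king on h1; in check: yes, from the white queen on h6.
King squares — g1: attacked by Bf2; g2: attacked by Bf1; h2: attacked by Qh6.
Black has no legal moves → checkmate.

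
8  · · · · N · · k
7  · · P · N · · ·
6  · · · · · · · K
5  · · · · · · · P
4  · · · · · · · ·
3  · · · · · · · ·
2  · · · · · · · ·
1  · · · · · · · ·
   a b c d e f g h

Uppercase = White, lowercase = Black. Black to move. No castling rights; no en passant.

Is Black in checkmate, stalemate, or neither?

stalemate

Black to move; black king on h8.
In check: no.
King squares — g7: attacked by Kh6; h7: attacked by Kh6; g8: attacked by Ne7.
Legal moves for Black: none.
Not in check and no legal moves → stalemate.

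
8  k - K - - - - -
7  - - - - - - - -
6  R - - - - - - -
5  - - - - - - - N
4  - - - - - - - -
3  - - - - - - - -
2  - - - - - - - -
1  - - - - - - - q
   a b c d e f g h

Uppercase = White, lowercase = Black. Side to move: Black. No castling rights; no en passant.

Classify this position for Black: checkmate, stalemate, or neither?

Black to move; black king on a8.
In check: yes, from the white rook on a6.
King squares — a7: attacked by Ra6; b7: attacked by Kc8; b8: attacked by Kc8.
Legal moves for Black: none.
In check with no legal moves → checkmate.

checkmate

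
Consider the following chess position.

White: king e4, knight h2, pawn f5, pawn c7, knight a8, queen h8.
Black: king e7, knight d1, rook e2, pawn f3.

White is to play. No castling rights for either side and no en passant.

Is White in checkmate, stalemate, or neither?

White to move; white king on e4.
In check: yes, from the black rook on e2.
Legal moves for White: Kd5, Kf4, Kd4, Kxf3, Kd3.
White is in check but has 5 legal moves → neither.

neither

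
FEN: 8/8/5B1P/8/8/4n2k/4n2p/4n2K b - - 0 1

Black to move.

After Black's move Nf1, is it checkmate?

no

After Nf1: white king on h1; in check: no.
White is not in check, so this cannot be checkmate.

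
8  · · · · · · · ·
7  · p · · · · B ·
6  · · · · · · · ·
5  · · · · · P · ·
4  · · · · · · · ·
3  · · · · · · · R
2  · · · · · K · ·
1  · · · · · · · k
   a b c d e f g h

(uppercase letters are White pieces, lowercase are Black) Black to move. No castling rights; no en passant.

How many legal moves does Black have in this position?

Black to move; king on h1.
In check: yes, from the white rook on h3.
Legal moves: none.
Count: 0.

0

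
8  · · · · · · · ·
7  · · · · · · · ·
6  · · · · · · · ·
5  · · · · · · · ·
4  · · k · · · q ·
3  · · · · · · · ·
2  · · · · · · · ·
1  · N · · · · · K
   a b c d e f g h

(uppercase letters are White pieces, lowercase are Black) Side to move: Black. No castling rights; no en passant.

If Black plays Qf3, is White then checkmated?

no

After Qf3: white king on h1; in check: yes, from the black queen on f3.
White has 2 legal replies: Kh2, Kg1.
In check but a legal move exists → not checkmate.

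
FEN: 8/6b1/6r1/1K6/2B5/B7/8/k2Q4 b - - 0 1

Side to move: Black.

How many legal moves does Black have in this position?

0

Black to move; king on a1.
In check: yes, from the white queen on d1.
Legal moves: none.
Count: 0.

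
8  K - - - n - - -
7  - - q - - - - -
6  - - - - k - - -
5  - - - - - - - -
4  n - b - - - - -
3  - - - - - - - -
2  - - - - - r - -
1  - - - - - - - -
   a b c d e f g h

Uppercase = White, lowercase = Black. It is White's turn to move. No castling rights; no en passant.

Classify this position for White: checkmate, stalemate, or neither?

stalemate

White to move; white king on a8.
In check: no.
King squares — a7: attacked by Qc7; b7: attacked by Qc7; b8: attacked by Qc7.
Legal moves for White: none.
Not in check and no legal moves → stalemate.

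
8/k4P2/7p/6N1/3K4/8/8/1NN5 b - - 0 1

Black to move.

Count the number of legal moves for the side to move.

7

Black to move; king on a7.
In check: no.
Legal moves: Kb8, Ka8, Kb7, Kb6, Ka6, hxg5, h5.
Count: 7.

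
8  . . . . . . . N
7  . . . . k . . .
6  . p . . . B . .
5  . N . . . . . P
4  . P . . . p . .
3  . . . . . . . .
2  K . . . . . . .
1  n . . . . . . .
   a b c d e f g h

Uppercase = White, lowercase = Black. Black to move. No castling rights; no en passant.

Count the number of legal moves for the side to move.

Black to move; king on e7.
In check: yes, from the white bishop on f6.
Legal moves: Kf8, Ke8, Kd7, Kxf6, Ke6.
Count: 5.

5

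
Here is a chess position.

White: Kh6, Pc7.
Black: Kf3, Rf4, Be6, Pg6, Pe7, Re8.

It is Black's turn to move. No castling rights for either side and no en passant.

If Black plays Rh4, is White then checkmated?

no

After Rh4: white king on h6; in check: yes, from the black rook on h4.
White has 3 legal replies: Kg7, Kxg6, Kg5.
In check but a legal move exists → not checkmate.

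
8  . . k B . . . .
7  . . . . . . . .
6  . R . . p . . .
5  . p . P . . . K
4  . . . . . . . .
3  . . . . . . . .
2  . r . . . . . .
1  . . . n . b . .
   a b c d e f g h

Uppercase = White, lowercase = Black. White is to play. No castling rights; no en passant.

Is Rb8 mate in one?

no

After Rb8: black king on c8; in check: yes, from the white rook on b8.
Black has 2 legal replies: Kxb8, Kd7.
In check but a legal move exists → not checkmate.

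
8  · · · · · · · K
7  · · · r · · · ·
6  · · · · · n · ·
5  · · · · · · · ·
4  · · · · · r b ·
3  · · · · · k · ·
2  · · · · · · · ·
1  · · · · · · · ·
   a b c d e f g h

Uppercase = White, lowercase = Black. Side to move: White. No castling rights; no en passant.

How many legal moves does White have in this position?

0

White to move; king on h8.
In check: no.
Legal moves: none.
Count: 0.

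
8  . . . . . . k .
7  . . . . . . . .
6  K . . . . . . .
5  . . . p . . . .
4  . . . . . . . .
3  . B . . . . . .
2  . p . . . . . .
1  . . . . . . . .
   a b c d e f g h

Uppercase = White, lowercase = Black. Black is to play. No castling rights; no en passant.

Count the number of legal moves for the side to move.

Black to move; king on g8.
In check: no.
Legal moves: Kh8, Kf8, Kh7, Kg7, Kf7, b1=Q, b1=R, b1=B, b1=N.
Count: 9.

9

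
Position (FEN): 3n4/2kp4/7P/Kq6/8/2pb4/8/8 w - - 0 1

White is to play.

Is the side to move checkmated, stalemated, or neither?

checkmate

White to move; white king on a5.
In check: yes, from the black queen on b5.
King squares — a4: attacked by Qb5; b4: attacked by Qb5; b5: attacked by Bd3; a6: attacked by Qb5; b6: attacked by Qb5.
Legal moves for White: none.
In check with no legal moves → checkmate.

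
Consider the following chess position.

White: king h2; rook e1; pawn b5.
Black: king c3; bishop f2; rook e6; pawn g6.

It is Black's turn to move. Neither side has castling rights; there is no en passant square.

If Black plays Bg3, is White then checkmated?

no

After Bg3: white king on h2; in check: yes, from the black bishop on g3.
White has 5 legal replies: Kh3, Kxg3, Kg2, Kh1, Kg1.
In check but a legal move exists → not checkmate.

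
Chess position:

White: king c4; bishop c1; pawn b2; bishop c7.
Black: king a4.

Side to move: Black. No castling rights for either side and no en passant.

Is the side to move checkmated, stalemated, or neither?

stalemate

Black to move; black king on a4.
In check: no.
King squares — a3: attacked by Pb2; b3: attacked by Kc4; b4: attacked by Kc4; a5: attacked by Bc7; b5: attacked by Kc4.
Legal moves for Black: none.
Not in check and no legal moves → stalemate.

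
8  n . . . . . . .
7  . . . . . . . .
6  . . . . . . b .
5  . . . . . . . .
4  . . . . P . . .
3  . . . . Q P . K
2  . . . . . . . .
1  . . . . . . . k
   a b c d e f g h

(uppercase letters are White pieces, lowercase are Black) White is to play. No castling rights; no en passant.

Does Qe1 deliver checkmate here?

After Qe1: black king on h1; in check: yes, from the white queen on e1.
King squares — g1: attacked by Qe1; g2: attacked by Kh3; h2: attacked by Kh3.
Black has no legal moves → checkmate.

yes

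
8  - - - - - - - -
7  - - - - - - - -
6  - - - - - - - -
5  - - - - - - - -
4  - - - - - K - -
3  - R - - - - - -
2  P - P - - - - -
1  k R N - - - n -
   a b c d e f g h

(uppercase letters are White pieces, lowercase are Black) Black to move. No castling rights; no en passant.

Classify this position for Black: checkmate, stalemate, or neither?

checkmate

Black to move; black king on a1.
In check: yes, from the white rook on b1.
King squares — b1: attacked by Rb3; a2: attacked by Nc1; b2: attacked by Rb1.
Legal moves for Black: none.
In check with no legal moves → checkmate.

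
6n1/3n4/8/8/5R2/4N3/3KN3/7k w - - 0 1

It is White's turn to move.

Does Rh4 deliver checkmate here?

After Rh4: black king on h1; in check: yes, from the white rook on h4.
King squares — g1: attacked by Ne2; g2: attacked by Ne3; h2: attacked by Rh4.
Black has no legal moves → checkmate.

yes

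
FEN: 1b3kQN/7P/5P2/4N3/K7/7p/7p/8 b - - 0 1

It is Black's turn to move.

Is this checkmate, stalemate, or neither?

Black to move; black king on f8.
In check: yes, from the white queen on g8.
King squares — e7: attacked by Pf6; f7: attacked by Ne5; g7: attacked by Pf6; e8: attacked by Qg8; g8: attacked by Ph7.
Legal moves for Black: none.
In check with no legal moves → checkmate.

checkmate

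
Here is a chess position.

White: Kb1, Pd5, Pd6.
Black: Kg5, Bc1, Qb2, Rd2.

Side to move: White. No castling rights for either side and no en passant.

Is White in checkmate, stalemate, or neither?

checkmate

White to move; white king on b1.
In check: yes, from the black queen on b2.
King squares — a1: attacked by Qb2; c1: attacked by Qb2; a2: attacked by Qb2; b2: attacked by Bc1; c2: attacked by Qb2.
Legal moves for White: none.
In check with no legal moves → checkmate.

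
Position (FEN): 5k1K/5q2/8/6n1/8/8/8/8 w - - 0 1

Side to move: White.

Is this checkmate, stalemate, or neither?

White to move; white king on h8.
In check: no.
King squares — g7: attacked by Qf7; h7: attacked by Ng5; g8: attacked by Qf7.
Legal moves for White: none.
Not in check and no legal moves → stalemate.

stalemate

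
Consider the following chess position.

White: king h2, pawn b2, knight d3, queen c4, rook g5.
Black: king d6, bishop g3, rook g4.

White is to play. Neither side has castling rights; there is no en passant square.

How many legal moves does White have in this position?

White to move; king on h2.
In check: yes, from the black bishop on g3.
Legal moves: Kh3, Kg2, Kh1, Kg1.
Count: 4.

4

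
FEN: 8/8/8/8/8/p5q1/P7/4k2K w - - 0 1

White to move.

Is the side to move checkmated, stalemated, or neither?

stalemate

White to move; white king on h1.
In check: no.
King squares — g1: attacked by Qg3; g2: attacked by Qg3; h2: attacked by Qg3.
Legal moves for White: none.
Not in check and no legal moves → stalemate.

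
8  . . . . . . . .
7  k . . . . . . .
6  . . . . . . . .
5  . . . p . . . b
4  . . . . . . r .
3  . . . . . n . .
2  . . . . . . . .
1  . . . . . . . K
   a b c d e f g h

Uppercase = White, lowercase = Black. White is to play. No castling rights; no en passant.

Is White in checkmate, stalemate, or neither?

White to move; white king on h1.
In check: no.
King squares — g1: attacked by Nf3; g2: attacked by Rg4; h2: attacked by Nf3.
Legal moves for White: none.
Not in check and no legal moves → stalemate.

stalemate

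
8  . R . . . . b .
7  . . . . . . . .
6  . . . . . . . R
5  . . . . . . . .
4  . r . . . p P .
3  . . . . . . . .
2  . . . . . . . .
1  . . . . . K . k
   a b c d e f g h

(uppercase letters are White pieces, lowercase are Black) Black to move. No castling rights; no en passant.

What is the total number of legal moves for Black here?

0

Black to move; king on h1.
In check: yes, from the white rook on h6.
Legal moves: none.
Count: 0.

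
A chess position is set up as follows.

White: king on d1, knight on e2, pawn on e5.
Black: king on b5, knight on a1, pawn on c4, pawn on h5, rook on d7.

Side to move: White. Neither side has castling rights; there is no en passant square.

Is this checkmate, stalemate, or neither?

neither

White to move; white king on d1.
In check: yes, from the black rook on d7.
King squares — c1: available; e1: available; c2: attacked by Na1; d2: attacked by Rd7; e2: own knight.
Legal moves for White: Ke1, Kc1, Nd4+.
White is in check but has 3 legal moves → neither.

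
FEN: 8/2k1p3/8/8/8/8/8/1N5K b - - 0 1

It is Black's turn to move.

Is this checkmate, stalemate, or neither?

neither

Black to move; black king on c7.
In check: no.
Legal moves for Black: Kd8, Kc8, Kb8, Kd7, Kb7, Kd6, Kc6, Kb6, e6, e5.
Black has 10 legal moves and is not in check → neither.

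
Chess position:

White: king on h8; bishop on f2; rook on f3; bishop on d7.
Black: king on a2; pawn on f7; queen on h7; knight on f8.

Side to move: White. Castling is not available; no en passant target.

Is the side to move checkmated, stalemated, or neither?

White to move; white king on h8.
In check: yes, from the black queen on h7.
King squares — g7: attacked by Qh7; h7: attacked by Nf8; g8: attacked by Qh7.
Legal moves for White: none.
In check with no legal moves → checkmate.

checkmate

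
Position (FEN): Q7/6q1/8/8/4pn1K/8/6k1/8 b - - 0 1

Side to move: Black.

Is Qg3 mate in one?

yes

After Qg3: white king on h4; in check: yes, from the black queen on g3.
King squares — g3: attacked by Kg2; h3: attacked by Kg2; g4: attacked by Qg3; g5: attacked by Qg3; h5: attacked by Nf4.
White has no legal moves → checkmate.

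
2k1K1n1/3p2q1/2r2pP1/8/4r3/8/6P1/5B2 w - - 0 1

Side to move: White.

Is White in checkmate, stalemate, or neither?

White to move; white king on e8.
In check: yes, from the black rook on e4.
King squares — d7: attacked by Qg7; e7: attacked by Re4; f7: attacked by Qg7; d8: attacked by Kc8; f8: attacked by Qg7.
Legal moves for White: none.
In check with no legal moves → checkmate.

checkmate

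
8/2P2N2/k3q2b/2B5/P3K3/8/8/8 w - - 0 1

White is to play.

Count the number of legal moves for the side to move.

4

White to move; king on e4.
In check: yes, from the black queen on e6.
Legal moves: Kd4, Kf3, Kd3, Ne5.
Count: 4.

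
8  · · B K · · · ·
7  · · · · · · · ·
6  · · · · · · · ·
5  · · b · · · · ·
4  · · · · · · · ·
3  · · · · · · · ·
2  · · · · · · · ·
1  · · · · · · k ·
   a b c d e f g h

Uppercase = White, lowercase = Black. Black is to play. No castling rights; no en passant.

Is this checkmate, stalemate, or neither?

neither

Black to move; black king on g1.
In check: no.
Legal moves for Black: Bf8, Be7+, Ba7, Bd6, Bb6+, Bd4, Bb4, Be3, Ba3, Bf2, Kh2, Kg2, Kf2, Kh1, Kf1.
Black has 15 legal moves and is not in check → neither.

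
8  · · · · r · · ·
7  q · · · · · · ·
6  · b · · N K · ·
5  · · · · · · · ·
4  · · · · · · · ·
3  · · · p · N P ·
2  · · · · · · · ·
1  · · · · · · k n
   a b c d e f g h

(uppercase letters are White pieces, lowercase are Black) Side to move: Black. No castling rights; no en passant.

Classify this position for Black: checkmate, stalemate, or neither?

Black to move; black king on g1.
In check: yes, from the white knight on f3.
King squares — f1: available; h1: own knight; f2: available; g2: available; h2: attacked by Nf3.
Legal moves for Black: Kg2, Kf2, Kf1.
Black is in check but has 3 legal moves → neither.

neither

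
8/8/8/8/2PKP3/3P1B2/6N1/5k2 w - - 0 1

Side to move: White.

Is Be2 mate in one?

no

After Be2: black king on f1; in check: yes, from the white bishop on e2.
Black has 4 legal replies: Kxg2, Kf2, Kxe2, Kg1.
In check but a legal move exists → not checkmate.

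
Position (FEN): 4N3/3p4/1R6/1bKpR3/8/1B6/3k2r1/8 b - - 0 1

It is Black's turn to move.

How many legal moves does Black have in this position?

Black to move; king on d2.
In check: no.
Legal moves: Bc6, Ba6, Bc4, Ba4, Bd3, Be2, Bf1, Rg8, Rg7, Rg6, Rg5, Rg4, Rg3, Rh2, Rf2, Re2, Rg1, Kd3, Kc3, Kc1, d6+, d4.
Count: 22.

22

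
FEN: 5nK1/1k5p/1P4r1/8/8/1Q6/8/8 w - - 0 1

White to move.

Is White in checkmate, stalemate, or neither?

neither

White to move; white king on g8.
In check: yes, from the black rook on g6.
Legal moves for White: Kh8, Kxf8, Kf7.
White is in check but has 3 legal moves → neither.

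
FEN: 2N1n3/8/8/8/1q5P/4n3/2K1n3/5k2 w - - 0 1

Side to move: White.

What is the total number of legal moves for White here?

White to move; king on c2.
In check: yes, from the black knight on e3.
Legal moves: Kd3.
Count: 1.

1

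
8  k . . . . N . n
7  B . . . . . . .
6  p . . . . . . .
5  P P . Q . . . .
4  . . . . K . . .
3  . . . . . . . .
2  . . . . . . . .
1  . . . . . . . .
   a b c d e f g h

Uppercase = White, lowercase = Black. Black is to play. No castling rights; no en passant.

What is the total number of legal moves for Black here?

Black to move; king on a8.
In check: yes, from the white queen on d5.
Legal moves: Kxa7.
Count: 1.

1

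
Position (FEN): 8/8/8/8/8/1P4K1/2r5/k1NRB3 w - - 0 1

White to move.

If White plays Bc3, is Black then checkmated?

no

After Bc3: black king on a1; in check: yes, from the white bishop on c3.
Black has 3 legal replies: Kb1, Rxc3+, Rb2.
In check but a legal move exists → not checkmate.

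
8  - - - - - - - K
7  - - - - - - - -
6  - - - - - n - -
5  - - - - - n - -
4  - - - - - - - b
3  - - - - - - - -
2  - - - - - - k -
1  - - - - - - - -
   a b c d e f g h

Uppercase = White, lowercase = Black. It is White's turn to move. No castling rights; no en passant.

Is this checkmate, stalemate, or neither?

stalemate

White to move; white king on h8.
In check: no.
King squares — g7: attacked by Nf5; h7: attacked by Nf6; g8: attacked by Nf6.
Legal moves for White: none.
Not in check and no legal moves → stalemate.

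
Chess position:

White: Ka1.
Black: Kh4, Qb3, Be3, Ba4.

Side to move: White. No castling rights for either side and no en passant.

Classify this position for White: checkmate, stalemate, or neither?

White to move; white king on a1.
In check: no.
King squares — b1: attacked by Qb3; a2: attacked by Qb3; b2: attacked by Qb3.
Legal moves for White: none.
Not in check and no legal moves → stalemate.

stalemate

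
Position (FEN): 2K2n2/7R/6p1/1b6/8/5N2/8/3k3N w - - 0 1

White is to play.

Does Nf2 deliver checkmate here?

After Nf2: black king on d1; in check: yes, from the white knight on f2.
Black has 3 legal replies: Ke2, Kc2, Kc1.
In check but a legal move exists → not checkmate.

no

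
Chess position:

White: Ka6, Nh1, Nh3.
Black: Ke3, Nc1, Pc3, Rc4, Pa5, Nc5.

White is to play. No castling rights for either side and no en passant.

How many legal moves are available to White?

White to move; king on a6.
In check: yes, from the black knight on c5.
Legal moves: Ka7, Kb6, Kb5, Kxa5.
Count: 4.

4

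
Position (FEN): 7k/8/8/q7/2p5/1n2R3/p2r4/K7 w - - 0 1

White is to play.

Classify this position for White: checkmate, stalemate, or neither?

White to move; white king on a1.
In check: yes, from the black knight on b3.
Legal moves for White: Rxb3.
White is in check but has 1 legal move → neither.

neither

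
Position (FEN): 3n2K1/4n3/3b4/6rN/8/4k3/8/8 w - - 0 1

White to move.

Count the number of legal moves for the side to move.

White to move; king on g8.
In check: yes, from the black rook on g5 and the black knight on e7.
Legal moves: Kh8, Kf8, Kh7.
Count: 3.

3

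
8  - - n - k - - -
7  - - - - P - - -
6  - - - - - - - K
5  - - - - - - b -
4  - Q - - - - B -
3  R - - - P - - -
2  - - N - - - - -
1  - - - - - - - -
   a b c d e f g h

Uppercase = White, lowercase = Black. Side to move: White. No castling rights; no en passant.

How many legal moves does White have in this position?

White to move; king on h6.
In check: yes, from the black bishop on g5.
Legal moves: Kh7, Kg7, Kg6, Kh5, Kxg5.
Count: 5.

5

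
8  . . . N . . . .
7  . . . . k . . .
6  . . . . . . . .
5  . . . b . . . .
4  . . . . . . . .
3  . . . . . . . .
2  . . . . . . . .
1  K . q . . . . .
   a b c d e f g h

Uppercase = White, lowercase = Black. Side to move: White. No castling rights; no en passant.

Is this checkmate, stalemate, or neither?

White to move; white king on a1.
In check: yes, from the black queen on c1.
King squares — b1: attacked by Qc1; a2: attacked by Bd5; b2: attacked by Qc1.
Legal moves for White: none.
In check with no legal moves → checkmate.

checkmate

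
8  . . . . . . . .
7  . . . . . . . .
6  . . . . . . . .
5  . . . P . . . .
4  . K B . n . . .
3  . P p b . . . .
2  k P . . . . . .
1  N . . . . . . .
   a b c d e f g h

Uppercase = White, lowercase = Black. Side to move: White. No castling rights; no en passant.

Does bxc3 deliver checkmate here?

After bxc3: black king on a2; in check: no.
Black is not in check, so this cannot be checkmate.

no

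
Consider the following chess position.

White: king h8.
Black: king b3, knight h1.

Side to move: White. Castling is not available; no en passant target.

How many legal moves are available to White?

White to move; king on h8.
In check: no.
Legal moves: Kg8, Kh7, Kg7.
Count: 3.

3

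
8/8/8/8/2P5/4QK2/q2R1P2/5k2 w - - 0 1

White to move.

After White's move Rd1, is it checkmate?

yes

After Rd1: black king on f1; in check: yes, from the white rook on d1.
King squares — e1: attacked by Rd1; g1: attacked by Rd1; e2: attacked by Qe3; f2: attacked by Qe3; g2: attacked by Kf3.
Black has no legal moves → checkmate.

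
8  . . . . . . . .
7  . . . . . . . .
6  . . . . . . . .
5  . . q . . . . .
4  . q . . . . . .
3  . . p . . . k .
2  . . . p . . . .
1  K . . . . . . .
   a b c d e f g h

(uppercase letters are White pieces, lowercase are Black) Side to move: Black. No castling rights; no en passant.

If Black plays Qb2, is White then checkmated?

yes

After Qb2: white king on a1; in check: yes, from the black queen on b2.
King squares — b1: attacked by Qb2; a2: attacked by Qb2; b2: attacked by Pc3.
White has no legal moves → checkmate.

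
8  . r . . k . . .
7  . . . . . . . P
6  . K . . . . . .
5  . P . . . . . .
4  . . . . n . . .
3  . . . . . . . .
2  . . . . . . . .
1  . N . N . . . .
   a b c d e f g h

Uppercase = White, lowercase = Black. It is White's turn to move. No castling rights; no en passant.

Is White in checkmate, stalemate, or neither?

White to move; white king on b6.
In check: yes, from the black rook on b8.
Legal moves for White: Kc7, Ka7, Kc6, Ka6, Ka5.
White is in check but has 5 legal moves → neither.

neither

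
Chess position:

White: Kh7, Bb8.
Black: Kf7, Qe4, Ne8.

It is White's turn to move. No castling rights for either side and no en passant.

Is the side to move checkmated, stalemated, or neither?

neither

White to move; white king on h7.
In check: yes, from the black queen on e4.
King squares — g6: attacked by Qe4; h6: available; g7: attacked by Kf7; g8: attacked by Kf7; h8: available.
Legal moves for White: Kh8, Kh6.
White is in check but has 2 legal moves → neither.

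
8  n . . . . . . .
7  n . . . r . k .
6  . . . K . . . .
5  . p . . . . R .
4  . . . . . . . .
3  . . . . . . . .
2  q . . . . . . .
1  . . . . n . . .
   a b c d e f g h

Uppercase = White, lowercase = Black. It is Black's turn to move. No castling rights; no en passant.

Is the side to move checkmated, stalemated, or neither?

Black to move; black king on g7.
In check: yes, from the white rook on g5.
Legal moves for Black: Kh8, Kf8, Kh7, Kf7, Kh6, Kf6.
Black is in check but has 6 legal moves → neither.

neither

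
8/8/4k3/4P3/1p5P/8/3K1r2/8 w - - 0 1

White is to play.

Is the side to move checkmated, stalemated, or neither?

White to move; white king on d2.
In check: yes, from the black rook on f2.
King squares — c1: available; d1: available; e1: available; c2: attacked by Rf2; e2: attacked by Rf2; c3: attacked by Pb4; d3: available; e3: available.
Legal moves for White: Ke3, Kd3, Ke1, Kd1, Kc1.
White is in check but has 5 legal moves → neither.

neither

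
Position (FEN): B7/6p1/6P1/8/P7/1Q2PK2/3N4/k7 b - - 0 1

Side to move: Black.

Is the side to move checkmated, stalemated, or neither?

stalemate

Black to move; black king on a1.
In check: no.
King squares — b1: attacked by Nd2; a2: attacked by Qb3; b2: attacked by Qb3.
Legal moves for Black: none.
Not in check and no legal moves → stalemate.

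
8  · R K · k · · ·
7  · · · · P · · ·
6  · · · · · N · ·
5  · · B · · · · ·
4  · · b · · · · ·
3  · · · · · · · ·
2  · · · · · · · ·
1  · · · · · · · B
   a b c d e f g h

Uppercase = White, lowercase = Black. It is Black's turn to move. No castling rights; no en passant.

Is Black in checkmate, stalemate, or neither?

Black to move; black king on e8.
In check: yes, from the white knight on f6.
King squares — d7: attacked by Nf6; e7: attacked by Bc5; f7: available; d8: attacked by Pe7; f8: attacked by Pe7.
Legal moves for Black: Kf7.
Black is in check but has 1 legal move → neither.

neither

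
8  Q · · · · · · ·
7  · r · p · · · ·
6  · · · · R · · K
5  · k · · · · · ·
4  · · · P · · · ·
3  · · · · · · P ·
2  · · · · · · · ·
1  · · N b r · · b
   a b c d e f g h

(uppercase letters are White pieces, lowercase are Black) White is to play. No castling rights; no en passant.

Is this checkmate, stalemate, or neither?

neither

White to move; white king on h6.
In check: no.
Legal moves for White include: Qh8, Qg8, Qf8, Qe8, Qd8, Qc8, Qb8, Qxb7+, Qa7, Qa6+, Qa5+, Qa4+, Qa3, Qa2, Qa1, Kh7, Kg7, Kg6, ... (list truncated; more exist).
White has legal moves and is not in check → neither.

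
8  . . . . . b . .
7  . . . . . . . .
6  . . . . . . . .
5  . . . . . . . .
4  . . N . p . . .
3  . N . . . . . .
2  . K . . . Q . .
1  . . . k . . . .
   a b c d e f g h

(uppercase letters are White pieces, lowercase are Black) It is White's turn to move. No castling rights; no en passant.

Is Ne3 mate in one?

After Ne3: black king on d1; in check: yes, from the white knight on e3.
King squares — c1: attacked by Kb2; e1: attacked by Qf2; c2: attacked by Kb2; d2: attacked by Qf2; e2: attacked by Qf2.
Black has no legal moves → checkmate.

yes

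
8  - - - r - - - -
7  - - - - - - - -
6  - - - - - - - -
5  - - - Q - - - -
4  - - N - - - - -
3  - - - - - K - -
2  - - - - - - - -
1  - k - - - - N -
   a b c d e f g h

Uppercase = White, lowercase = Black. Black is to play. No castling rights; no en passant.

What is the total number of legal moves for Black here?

Black to move; king on b1.
In check: no.
Legal moves: Rh8, Rg8, Rf8+, Re8, Rc8, Rb8, Ra8, Rd7, Rd6, Rxd5, Kc2, Ka2, Kc1, Ka1.
Count: 14.

14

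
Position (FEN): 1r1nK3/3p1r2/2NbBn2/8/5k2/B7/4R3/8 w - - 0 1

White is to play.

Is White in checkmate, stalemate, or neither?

White to move; white king on e8.
In check: yes, from the black knight on f6.
King squares — d7: attacked by Nf6; e7: attacked by Bd6; f7: attacked by Nd8; d8: attacked by Rb8; f8: attacked by Bd6.
Legal moves for White: none.
In check with no legal moves → checkmate.

checkmate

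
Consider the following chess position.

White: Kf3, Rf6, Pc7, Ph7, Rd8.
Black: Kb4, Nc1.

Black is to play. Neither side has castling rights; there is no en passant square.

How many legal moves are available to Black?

12

Black to move; king on b4.
In check: no.
Legal moves: Kc5, Kb5, Ka5, Kc4, Ka4, Kc3, Kb3, Ka3, Nd3, Nb3, Ne2, Na2.
Count: 12.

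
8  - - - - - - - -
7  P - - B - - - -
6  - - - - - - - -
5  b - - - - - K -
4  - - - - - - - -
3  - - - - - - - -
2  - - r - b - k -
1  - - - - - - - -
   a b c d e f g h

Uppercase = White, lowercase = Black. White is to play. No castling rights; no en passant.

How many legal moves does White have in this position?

19

White to move; king on g5.
In check: no.
Legal moves: Be8, Bc8, Be6, Bc6+, Bf5, Bb5, Bg4, Ba4, Bh3+, Kh6, Kg6, Kf6, Kf5, Kh4, Kf4, a8=Q+, a8=R, a8=B+, a8=N.
Count: 19.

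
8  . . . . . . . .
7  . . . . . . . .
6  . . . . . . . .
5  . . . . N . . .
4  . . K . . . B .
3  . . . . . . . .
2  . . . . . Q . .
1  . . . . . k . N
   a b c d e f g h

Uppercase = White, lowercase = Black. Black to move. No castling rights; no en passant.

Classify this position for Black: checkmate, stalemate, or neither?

checkmate

Black to move; black king on f1.
In check: yes, from the white queen on f2.
King squares — e1: attacked by Qf2; g1: attacked by Qf2; e2: attacked by Qf2; f2: attacked by Nh1; g2: attacked by Qf2.
Legal moves for Black: none.
In check with no legal moves → checkmate.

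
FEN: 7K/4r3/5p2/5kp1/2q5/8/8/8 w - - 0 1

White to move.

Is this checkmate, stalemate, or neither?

White to move; white king on h8.
In check: no.
King squares — g7: attacked by Re7; h7: attacked by Re7; g8: attacked by Qc4.
Legal moves for White: none.
Not in check and no legal moves → stalemate.

stalemate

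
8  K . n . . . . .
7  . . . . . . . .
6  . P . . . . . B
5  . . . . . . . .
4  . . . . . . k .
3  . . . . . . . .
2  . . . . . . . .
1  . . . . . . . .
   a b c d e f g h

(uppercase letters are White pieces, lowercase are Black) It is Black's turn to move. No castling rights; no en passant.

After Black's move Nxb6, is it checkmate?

After Nxb6: white king on a8; in check: yes, from the black knight on b6.
White has 3 legal replies: Kb8, Kb7, Ka7.
In check but a legal move exists → not checkmate.

no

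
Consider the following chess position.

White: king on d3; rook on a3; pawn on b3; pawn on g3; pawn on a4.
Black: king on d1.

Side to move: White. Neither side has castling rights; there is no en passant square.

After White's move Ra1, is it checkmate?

yes

After Ra1: black king on d1; in check: yes, from the white rook on a1.
King squares — c1: attacked by Ra1; e1: attacked by Ra1; c2: attacked by Kd3; d2: attacked by Kd3; e2: attacked by Kd3.
Black has no legal moves → checkmate.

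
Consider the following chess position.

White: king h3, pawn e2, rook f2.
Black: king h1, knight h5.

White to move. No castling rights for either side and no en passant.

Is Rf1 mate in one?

After Rf1: black king on h1; in check: yes, from the white rook on f1.
King squares — g1: attacked by Rf1; g2: attacked by Kh3; h2: attacked by Kh3.
Black has no legal moves → checkmate.

yes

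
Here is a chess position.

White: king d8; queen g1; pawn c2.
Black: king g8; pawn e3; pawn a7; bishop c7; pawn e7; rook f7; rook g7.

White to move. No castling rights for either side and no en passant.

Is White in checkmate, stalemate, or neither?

White to move; white king on d8.
In check: yes, from the black bishop on c7.
King squares — c7: available; d7: available; e7: attacked by Rf7; c8: available; e8: available.
Legal moves for White: Ke8, Kc8, Kd7, Kxc7.
White is in check but has 4 legal moves → neither.

neither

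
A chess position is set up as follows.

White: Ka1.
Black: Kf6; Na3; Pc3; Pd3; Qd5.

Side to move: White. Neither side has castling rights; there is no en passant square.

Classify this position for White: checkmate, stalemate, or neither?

stalemate

White to move; white king on a1.
In check: no.
King squares — b1: attacked by Na3; a2: attacked by Qd5; b2: attacked by Pc3.
Legal moves for White: none.
Not in check and no legal moves → stalemate.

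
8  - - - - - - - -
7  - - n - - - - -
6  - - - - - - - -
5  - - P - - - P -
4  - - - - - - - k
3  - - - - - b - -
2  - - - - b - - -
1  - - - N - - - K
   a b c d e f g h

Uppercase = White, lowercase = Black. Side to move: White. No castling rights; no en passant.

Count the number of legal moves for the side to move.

2

White to move; king on h1.
In check: yes, from the black bishop on f3.
Legal moves: Kh2, Kg1.
Count: 2.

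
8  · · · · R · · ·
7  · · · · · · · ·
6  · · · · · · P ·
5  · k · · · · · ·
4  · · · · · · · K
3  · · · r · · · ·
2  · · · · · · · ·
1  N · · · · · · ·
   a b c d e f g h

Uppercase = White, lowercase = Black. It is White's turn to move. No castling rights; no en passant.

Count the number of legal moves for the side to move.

20

White to move; king on h4.
In check: no.
Legal moves: Rh8, Rg8, Rf8, Rd8, Rc8, Rb8+, Ra8, Re7, Re6, Re5+, Re4, Re3, Re2, Re1, Kh5, Kg5, Kg4, Nb3, Nc2, g7.
Count: 20.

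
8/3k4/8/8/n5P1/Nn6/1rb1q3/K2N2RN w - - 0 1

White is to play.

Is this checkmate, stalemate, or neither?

White to move; white king on a1.
In check: yes, from the black knight on b3.
King squares — b1: attacked by Rb2; a2: attacked by Rb2; b2: attacked by Na4.
Legal moves for White: none.
In check with no legal moves → checkmate.

checkmate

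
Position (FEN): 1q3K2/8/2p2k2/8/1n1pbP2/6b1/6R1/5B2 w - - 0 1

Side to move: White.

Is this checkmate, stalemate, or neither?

White to move; white king on f8.
In check: yes, from the black queen on b8.
King squares — e7: attacked by Kf6; f7: attacked by Kf6; g7: attacked by Kf6; e8: attacked by Qb8; g8: attacked by Qb8.
Legal moves for White: none.
In check with no legal moves → checkmate.

checkmate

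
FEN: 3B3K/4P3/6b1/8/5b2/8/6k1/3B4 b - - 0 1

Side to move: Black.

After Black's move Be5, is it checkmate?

After Be5: white king on h8; in check: yes, from the black bishop on e5.
White has 1 legal reply: Kg8.
In check but a legal move exists → not checkmate.

no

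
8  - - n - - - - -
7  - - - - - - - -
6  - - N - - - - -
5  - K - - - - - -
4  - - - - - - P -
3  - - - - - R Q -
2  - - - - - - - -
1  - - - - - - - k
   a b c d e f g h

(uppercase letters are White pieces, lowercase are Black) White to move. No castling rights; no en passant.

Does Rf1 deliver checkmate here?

yes

After Rf1: black king on h1; in check: yes, from the white rook on f1.
King squares — g1: attacked by Rf1; g2: attacked by Qg3; h2: attacked by Qg3.
Black has no legal moves → checkmate.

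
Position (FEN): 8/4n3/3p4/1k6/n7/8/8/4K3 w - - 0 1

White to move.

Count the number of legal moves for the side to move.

5

White to move; king on e1.
In check: no.
Legal moves: Kf2, Ke2, Kd2, Kf1, Kd1.
Count: 5.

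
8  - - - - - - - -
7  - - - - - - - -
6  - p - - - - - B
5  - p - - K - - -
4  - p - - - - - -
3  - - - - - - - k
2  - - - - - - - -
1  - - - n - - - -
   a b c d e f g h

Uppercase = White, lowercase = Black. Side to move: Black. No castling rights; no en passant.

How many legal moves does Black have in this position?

Black to move; king on h3.
In check: no.
Legal moves: Kh4, Kg4, Kg3, Kh2, Kg2, Ne3, Nc3, Nf2, Nb2, b3.
Count: 10.

10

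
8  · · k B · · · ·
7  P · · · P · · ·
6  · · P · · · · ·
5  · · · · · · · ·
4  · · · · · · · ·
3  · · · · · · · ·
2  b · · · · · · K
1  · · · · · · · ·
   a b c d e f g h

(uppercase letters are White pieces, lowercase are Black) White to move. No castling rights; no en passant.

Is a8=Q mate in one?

After a8=Q: black king on c8; in check: yes, from the white queen on a8.
King squares — b7: attacked by Pc6; c7: attacked by Bd8; d7: attacked by Pc6; b8: attacked by Qa8; d8: attacked by Pe7.
Black has no legal moves → checkmate.

yes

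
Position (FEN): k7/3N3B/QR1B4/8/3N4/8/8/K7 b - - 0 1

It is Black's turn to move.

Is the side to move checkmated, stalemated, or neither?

Black to move; black king on a8.
In check: yes, from the white queen on a6.
King squares — a7: attacked by Qa6; b7: attacked by Qa6; b8: attacked by Rb6.
Legal moves for Black: none.
In check with no legal moves → checkmate.

checkmate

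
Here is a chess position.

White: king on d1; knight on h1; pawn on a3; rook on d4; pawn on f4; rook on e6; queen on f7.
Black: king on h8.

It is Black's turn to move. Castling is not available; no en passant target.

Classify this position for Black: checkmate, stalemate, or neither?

Black to move; black king on h8.
In check: no.
King squares — g7: attacked by Qf7; h7: attacked by Qf7; g8: attacked by Qf7.
Legal moves for Black: none.
Not in check and no legal moves → stalemate.

stalemate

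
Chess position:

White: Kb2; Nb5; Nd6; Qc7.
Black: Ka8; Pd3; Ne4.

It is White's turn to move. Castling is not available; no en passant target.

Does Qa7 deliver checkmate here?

After Qa7: black king on a8; in check: yes, from the white queen on a7.
King squares — a7: attacked by Nb5; b7: attacked by Nd6; b8: attacked by Qa7.
Black has no legal moves → checkmate.

yes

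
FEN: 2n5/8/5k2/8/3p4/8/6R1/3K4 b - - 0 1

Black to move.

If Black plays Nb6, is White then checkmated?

After Nb6: white king on d1; in check: no.
White is not in check, so this cannot be checkmate.

no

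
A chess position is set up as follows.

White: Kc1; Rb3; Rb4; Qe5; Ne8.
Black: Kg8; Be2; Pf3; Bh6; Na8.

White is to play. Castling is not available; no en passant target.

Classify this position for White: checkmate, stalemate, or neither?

neither

White to move; white king on c1.
In check: yes, from the black bishop on h6.
King squares — b1: available; d1: attacked by Be2; b2: available; c2: available; d2: attacked by Bh6.
Legal moves for White: Kc2, Kb2, Kb1, Qg5+, Qf4, Qe3, Rf4, Re3.
White is in check but has 8 legal moves → neither.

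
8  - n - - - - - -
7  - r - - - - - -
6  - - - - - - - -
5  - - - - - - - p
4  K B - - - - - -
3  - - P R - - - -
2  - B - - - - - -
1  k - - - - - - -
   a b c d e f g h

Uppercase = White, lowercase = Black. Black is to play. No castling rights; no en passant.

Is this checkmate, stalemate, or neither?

Black to move; black king on a1.
In check: yes, from the white bishop on b2.
King squares — b1: available; a2: available; b2: available.
Legal moves for Black: Kxb2, Ka2, Kb1.
Black is in check but has 3 legal moves → neither.

neither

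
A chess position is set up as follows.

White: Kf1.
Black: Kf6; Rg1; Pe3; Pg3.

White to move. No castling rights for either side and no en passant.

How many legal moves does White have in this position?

White to move; king on f1.
In check: yes, from the black rook on g1.
Legal moves: Ke2, Kxg1.
Count: 2.

2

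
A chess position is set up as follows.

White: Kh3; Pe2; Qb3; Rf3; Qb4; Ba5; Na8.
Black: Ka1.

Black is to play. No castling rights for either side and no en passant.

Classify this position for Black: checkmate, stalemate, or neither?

Black to move; black king on a1.
In check: no.
King squares — b1: attacked by Qb3; a2: attacked by Qb3; b2: attacked by Qb3.
Legal moves for Black: none.
Not in check and no legal moves → stalemate.

stalemate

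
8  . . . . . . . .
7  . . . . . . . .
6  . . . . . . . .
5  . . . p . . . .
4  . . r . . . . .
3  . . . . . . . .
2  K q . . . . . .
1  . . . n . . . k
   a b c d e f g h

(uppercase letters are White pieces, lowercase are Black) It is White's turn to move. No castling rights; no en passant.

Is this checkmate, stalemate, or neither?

White to move; white king on a2.
In check: yes, from the black queen on b2.
King squares — a1: attacked by Qb2; b1: attacked by Qb2; b2: attacked by Nd1; a3: attacked by Qb2; b3: attacked by Qb2.
Legal moves for White: none.
In check with no legal moves → checkmate.

checkmate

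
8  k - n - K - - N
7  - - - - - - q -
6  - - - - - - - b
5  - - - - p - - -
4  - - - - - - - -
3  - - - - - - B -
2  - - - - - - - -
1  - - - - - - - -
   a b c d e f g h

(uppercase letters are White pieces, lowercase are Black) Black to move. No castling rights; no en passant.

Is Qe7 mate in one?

After Qe7: white king on e8; in check: yes, from the black queen on e7.
King squares — d7: attacked by Qe7; e7: attacked by Nc8; f7: attacked by Qe7; d8: attacked by Qe7; f8: attacked by Bh6.
White has no legal moves → checkmate.

yes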